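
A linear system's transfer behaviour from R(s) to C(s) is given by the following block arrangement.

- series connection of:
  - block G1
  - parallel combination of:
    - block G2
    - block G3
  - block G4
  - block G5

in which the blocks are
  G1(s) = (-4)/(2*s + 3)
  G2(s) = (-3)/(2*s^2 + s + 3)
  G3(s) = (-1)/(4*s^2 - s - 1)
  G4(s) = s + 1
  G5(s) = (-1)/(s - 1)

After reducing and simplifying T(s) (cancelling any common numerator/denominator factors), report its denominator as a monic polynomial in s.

Step 1: combine G2, G3 in parallel, giving (-14*s^2 + 2*s)/(8*s^4 + 2*s^3 + 9*s^2 - 4*s - 3)
Step 2: cascade G1, (G2+G3), G4, G5, giving (-56*s^3 - 48*s^2 + 8*s)/(16*s^6 + 12*s^5 - 4*s^4 - 5*s^3 - 37*s^2 + 9*s + 9)
The result of step 2 is T(s) in lowest terms. Its denominator has leading coefficient 16; dividing the denominator through by 16 makes it monic.

Therefore the answer is s^6 + 3*s^5/4 - s^4/4 - 5*s^3/16 - 37*s^2/16 + 9*s/16 + 9/16.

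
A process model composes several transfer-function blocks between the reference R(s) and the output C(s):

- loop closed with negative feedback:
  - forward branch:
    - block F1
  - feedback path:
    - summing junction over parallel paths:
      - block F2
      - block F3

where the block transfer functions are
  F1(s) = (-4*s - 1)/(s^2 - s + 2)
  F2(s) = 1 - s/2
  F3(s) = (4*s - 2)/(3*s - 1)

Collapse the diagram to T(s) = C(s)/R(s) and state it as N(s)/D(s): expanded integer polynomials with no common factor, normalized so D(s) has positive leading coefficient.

First reduce the diagram to T(s).

1. parallel reduction of F2, F3 = (-3*s^2 + 15*s - 6)/(6*s - 2)
2. close the feedback loop around F1, (F2+F3) - this is the overall T(s), already in the required normalized form

Answer: (-24*s^2 + 2*s + 2)/(18*s^3 - 65*s^2 + 23*s + 2)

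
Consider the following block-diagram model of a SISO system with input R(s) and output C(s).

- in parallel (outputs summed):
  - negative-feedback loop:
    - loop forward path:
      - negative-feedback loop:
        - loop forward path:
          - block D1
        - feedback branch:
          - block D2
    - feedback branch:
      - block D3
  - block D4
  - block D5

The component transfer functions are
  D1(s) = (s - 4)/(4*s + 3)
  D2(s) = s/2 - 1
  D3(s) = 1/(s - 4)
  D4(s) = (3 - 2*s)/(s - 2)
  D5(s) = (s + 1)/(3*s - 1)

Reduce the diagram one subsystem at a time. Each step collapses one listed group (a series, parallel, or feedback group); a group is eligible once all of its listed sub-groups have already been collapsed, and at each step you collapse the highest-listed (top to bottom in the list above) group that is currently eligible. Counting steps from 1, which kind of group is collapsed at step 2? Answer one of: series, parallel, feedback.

Step 1: feedback reduction of D1, D2
Step 2: reduce the feedback loop with forward [D1/(1+D1*D2)] and return D3
Step 3: combine [[D1/(1+D1*D2)]/(1+[D1/(1+D1*D2)]*D3)], D4, D5 in parallel
Step 2 collapses a feedback group.

Therefore the answer is feedback.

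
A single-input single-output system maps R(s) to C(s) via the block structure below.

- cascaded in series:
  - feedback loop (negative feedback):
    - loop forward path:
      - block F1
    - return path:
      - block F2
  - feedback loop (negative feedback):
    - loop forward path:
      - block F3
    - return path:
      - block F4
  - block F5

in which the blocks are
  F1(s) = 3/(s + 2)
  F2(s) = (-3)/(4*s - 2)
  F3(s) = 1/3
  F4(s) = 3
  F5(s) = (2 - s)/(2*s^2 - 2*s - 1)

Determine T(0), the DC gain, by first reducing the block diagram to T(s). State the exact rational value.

Reducing step by step:

[1] close the feedback loop around F1, F2 = (12*s - 6)/(4*s^2 + 6*s - 13)
[2] feedback reduction of F3, F4 = 1/6
[3] reduce the series chain [F1/(1+F1*F2)], [F3/(1+F3*F4)], F5 = (-2*s^2 + 5*s - 2)/(8*s^4 + 4*s^3 - 42*s^2 + 20*s + 13)
That last expression is T(s); at s = 0 only the constant terms survive, so T(0) = -2/13.

Answer: -2/13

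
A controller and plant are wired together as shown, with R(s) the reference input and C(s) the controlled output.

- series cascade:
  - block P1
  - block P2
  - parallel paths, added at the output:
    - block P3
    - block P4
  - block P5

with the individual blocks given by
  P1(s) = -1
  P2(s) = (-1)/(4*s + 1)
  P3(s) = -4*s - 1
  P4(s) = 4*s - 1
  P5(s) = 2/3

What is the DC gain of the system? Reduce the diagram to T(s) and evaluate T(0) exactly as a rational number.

(1) parallel reduction of P3, P4: -2
(2) cascade P1, P2, (P3+P4), P5: (-4)/(12*s + 3)
That last expression is T(s); at s = 0 only the constant terms survive, so T(0) = -4/3.

Hence the answer: -4/3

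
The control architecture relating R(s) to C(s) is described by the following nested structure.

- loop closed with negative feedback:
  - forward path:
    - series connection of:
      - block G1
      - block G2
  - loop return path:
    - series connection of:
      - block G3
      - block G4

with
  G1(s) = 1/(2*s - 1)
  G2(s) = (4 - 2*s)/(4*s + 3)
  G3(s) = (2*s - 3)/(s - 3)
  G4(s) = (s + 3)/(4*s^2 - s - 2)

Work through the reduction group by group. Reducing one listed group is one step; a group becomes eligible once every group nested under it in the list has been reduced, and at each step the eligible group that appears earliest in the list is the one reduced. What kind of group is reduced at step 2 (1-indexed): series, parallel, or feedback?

(1) cascade G1, G2
(2) cascade G3, G4
(3) close the feedback loop around (G1*G2), (G3*G4)
So the answer for step 2 is series.

Answer: series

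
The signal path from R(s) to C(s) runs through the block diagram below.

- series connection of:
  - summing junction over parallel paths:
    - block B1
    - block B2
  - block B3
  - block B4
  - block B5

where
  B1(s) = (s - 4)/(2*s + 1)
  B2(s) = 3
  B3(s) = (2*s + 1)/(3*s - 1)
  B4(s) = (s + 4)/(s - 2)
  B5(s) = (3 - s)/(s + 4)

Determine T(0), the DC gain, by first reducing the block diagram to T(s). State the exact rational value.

[1] add B1, B2 (parallel) = (7*s - 1)/(2*s + 1)
[2] multiply (B1+B2), B3, B4, B5 (series) = (-7*s^2 + 22*s - 3)/(3*s^2 - 7*s + 2)
That last expression is T(s); at s = 0 only the constant terms survive, so T(0) = -3/2.

Answer: -3/2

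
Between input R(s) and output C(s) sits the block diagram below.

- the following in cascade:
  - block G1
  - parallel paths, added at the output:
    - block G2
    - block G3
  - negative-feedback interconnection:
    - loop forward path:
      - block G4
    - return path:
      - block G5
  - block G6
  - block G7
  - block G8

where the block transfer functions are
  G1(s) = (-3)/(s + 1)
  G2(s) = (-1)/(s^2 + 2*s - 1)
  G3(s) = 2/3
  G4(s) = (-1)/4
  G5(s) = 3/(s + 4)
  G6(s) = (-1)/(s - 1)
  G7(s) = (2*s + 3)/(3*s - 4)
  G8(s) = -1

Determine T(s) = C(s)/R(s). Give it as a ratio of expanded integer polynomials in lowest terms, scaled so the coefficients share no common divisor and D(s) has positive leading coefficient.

1. combine G2, G3 in parallel; result (2*s^2 + 4*s - 5)/(3*s^2 + 6*s - 3)
2. collapse the loop (G4 forward, G5 return); result (-s - 4)/(4*s + 13)
3. series reduction of G1, (G2+G3), [G4/(1+G4*G5)], G6, G7, G8; the result is T(s) itself (integer coefficients, no common factor, positive leading denominator coefficient)

Final answer: (4*s^4 + 30*s^3 + 58*s^2 - 7*s - 60)/(12*s^6 + 47*s^5 - 30*s^4 - 174*s^3 + 70*s^2 + 127*s - 52)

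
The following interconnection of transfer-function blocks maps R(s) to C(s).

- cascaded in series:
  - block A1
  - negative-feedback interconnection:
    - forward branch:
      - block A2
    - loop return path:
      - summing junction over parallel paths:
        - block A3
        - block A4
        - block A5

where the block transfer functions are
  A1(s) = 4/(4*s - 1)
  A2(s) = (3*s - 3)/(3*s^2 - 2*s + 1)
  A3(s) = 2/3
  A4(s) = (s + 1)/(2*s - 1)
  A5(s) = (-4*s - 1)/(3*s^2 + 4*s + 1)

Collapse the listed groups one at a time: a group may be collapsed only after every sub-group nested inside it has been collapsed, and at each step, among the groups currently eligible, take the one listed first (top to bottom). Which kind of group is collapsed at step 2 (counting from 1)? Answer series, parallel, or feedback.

[1] reduce the parallel group A3, A4, A5
[2] close the feedback loop around A2, (A3+A4+A5)
[3] series reduction of A1, [A2/(1+A2*(A3+A4+A5))]
At step 2 the group reduced is feedback.

Therefore the answer is feedback.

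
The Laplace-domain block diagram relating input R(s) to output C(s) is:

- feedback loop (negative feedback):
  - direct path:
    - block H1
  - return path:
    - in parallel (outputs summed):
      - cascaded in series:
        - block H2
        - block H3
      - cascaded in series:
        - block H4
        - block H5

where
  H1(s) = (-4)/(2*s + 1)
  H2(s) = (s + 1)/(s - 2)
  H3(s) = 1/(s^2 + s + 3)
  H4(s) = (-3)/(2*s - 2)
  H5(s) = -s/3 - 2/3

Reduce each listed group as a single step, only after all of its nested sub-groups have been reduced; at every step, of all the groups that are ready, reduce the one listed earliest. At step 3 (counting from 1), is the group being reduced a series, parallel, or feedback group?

The answer is parallel.

Reasoning:
(1) cascade H2, H3
(2) combine H4, H5 in series
(3) reduce the parallel group (H2*H3), (H4*H5)
(4) feedback reduction of H1, ((H2*H3)+(H4*H5))
At step 3 the group reduced is parallel.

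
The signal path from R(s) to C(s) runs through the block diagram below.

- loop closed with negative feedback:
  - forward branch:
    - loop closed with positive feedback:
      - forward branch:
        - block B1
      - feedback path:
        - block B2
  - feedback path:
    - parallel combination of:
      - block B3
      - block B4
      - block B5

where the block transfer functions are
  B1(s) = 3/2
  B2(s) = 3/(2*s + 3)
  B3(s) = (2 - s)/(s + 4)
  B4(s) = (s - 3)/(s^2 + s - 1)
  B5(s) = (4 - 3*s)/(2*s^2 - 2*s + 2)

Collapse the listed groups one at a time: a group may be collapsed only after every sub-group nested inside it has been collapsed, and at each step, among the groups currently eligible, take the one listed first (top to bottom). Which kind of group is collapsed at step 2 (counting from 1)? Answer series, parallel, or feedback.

Answer: parallel

Working:
(1) feedback reduction of B1, B2
(2) add B3, B4, B5 (parallel)
(3) collapse the loop ([B1/(1-B1*B2)] forward, (B3+B4+B5) return)
So the answer for step 2 is parallel.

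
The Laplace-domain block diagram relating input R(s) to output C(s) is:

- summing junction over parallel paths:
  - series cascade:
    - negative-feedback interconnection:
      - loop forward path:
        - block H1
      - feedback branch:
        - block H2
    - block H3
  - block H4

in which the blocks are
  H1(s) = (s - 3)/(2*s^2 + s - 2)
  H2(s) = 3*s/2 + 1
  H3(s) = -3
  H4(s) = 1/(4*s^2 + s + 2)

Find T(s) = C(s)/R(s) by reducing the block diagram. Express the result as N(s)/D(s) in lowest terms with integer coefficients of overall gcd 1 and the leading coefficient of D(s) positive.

1. close the feedback loop around H1, H2; result (2*s - 6)/(7*s^2 - 5*s - 10)
2. series reduction of [H1/(1+H1*H2)], H3; result (18 - 6*s)/(7*s^2 - 5*s - 10)
3. combine ([H1/(1+H1*H2)]*H3), H4 in parallel; the result is T(s) itself (integer coefficients, no common factor, positive leading denominator coefficient)

Therefore the answer is (-24*s^3 + 73*s^2 + s + 26)/(28*s^4 - 13*s^3 - 31*s^2 - 20*s - 20).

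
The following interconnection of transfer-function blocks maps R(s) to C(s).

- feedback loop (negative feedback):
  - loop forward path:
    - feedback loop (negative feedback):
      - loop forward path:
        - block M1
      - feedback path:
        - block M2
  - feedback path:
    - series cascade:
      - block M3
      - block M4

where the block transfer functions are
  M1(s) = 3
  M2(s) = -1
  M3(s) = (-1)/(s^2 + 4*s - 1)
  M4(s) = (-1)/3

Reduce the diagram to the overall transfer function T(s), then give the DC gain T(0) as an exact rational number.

Reducing step by step:

[1] reduce the feedback loop with forward M1 and return M2: (-3)/2
[2] multiply M3, M4 (series): 1/(3*s^2 + 12*s - 3)
[3] collapse the loop ([M1/(1+M1*M2)] forward, (M3*M4) return): (-3*s^2 - 12*s + 3)/(2*s^2 + 8*s - 3)
Evaluating the step-3 result (the overall T(s)) at s = 0 gives T(0) = 3/(-3) = -1.

Answer: -1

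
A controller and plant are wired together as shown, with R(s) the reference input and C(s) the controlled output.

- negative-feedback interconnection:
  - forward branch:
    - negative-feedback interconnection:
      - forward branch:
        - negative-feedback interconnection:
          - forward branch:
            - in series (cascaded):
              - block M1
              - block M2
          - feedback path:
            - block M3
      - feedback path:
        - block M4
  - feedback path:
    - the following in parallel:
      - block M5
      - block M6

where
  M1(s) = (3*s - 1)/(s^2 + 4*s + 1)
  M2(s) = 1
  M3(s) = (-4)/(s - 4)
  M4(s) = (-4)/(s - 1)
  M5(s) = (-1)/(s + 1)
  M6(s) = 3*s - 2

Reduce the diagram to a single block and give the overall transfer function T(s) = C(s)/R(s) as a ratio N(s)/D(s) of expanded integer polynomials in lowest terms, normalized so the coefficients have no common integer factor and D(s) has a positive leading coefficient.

Step 1 - multiply M1, M2 (series), giving (3*s - 1)/(s^2 + 4*s + 1)
Step 2 - apply the feedback formula to (M1*M2), M3, giving (3*s^2 - 13*s + 4)/(s^3 - 27*s)
Step 3 - collapse the loop ([(M1*M2)/(1+(M1*M2)*M3)] forward, M4 return), giving (3*s^3 - 16*s^2 + 17*s - 4)/(s^4 - s^3 - 39*s^2 + 79*s - 16)
Step 4 - parallel reduction of M5, M6, giving (3*s^2 + s - 3)/(s + 1)
Step 5 - feedback reduction of [[(M1*M2)/(1+(M1*M2)*M3)]/(1+[(M1*M2)/(1+(M1*M2)*M3)]*M4)], (M5+M6), giving the overall T(s)

Therefore the answer is (3*s^4 - 13*s^3 + s^2 + 13*s - 4)/(10*s^5 - 45*s^4 - 14*s^3 + 93*s^2 + 8*s - 4).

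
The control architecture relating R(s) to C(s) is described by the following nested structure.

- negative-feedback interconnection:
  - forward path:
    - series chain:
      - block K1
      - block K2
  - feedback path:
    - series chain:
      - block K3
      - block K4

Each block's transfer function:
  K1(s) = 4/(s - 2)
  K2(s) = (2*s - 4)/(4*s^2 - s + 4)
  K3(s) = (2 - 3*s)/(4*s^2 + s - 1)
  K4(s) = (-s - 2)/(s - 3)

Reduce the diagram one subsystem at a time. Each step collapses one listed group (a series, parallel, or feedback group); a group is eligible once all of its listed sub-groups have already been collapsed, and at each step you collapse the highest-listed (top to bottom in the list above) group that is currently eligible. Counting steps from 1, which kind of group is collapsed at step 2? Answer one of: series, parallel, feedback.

Answer: series

Working:
Step 1: reduce the series chain K1, K2
Step 2: combine K3, K4 in series
Step 3: apply the feedback formula to (K1*K2), (K3*K4)
Step 2 collapses a series group.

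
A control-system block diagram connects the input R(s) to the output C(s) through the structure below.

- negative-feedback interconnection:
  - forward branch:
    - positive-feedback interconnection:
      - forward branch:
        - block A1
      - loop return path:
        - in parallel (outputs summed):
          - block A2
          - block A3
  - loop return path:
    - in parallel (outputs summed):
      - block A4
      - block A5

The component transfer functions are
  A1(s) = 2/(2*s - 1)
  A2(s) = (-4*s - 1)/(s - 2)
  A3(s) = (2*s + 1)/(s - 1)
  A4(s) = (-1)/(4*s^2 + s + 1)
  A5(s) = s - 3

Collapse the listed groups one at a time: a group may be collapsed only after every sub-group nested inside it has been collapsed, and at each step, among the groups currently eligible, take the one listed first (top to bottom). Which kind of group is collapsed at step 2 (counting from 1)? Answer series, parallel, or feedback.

Reducing step by step:

Step 1 - combine A2, A3 in parallel
Step 2 - feedback reduction of A1, (A2+A3)
Step 3 - add A4, A5 (parallel)
Step 4 - reduce the feedback loop with forward [A1/(1-A1*(A2+A3))] and return (A4+A5)
Step 2: feedback.

Answer: feedback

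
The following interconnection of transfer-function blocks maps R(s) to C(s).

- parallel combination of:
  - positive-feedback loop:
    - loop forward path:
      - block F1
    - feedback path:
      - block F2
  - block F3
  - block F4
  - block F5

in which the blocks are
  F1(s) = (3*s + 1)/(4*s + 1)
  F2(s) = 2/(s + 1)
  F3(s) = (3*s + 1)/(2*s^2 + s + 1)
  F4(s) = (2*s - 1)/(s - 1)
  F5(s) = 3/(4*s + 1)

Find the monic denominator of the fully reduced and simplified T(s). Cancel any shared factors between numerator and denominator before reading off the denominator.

First reduce the diagram to T(s).

1. feedback reduction of F1, F2: (3*s^2 + 4*s + 1)/(4*s^2 - s - 1)
2. reduce the parallel group [F1/(1-F1*F2)], F3, F4, F5: (88*s^6 + 98*s^5 - 57*s^4 - 72*s^3 - 27*s^2 + 6*s + 4)/(32*s^6 - 16*s^5 - 10*s^4 - 13*s^3 + s^2 + 5*s + 1)
No further cancellation is possible in the step-2 result, so that is T(s). Its denominator becomes monic after dividing by the leading coefficient 32.

Answer: s^6 - s^5/2 - 5*s^4/16 - 13*s^3/32 + s^2/32 + 5*s/32 + 1/32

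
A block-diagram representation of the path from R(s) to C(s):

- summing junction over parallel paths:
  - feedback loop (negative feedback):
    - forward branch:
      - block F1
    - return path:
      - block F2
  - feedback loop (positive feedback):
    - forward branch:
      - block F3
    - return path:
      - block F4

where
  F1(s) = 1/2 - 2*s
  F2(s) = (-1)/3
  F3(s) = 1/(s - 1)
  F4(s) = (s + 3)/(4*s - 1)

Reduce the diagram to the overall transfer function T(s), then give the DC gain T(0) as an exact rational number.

1. feedback reduction of F1, F2, giving (3 - 12*s)/(4*s + 5)
2. collapse the loop (F3 forward, F4 return), giving (4*s - 1)/(4*s^2 - 6*s - 2)
3. reduce the parallel group [F1/(1+F1*F2)], [F3/(1-F3*F4)], giving (-48*s^3 + 100*s^2 + 22*s - 11)/(16*s^3 - 4*s^2 - 38*s - 10)
The step-3 result is T(s). Setting s = 0: T(0) = -11/(-10) = 11/10.

Hence the answer: 11/10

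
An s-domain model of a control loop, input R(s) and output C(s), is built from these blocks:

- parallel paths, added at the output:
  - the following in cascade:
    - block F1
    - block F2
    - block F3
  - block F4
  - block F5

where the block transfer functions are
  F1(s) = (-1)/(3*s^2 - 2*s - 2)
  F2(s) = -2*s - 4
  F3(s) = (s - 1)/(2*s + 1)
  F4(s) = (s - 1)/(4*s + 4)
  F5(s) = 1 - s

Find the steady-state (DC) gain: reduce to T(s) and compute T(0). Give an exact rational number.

Answer: 11/4

Working:
Step 1 - reduce the series chain F1, F2, F3 -> (2*s^2 + 2*s - 4)/(6*s^3 - s^2 - 6*s - 2)
Step 2 - reduce the parallel group (F1*F2*F3), F4, F5 -> (-24*s^5 + 10*s^4 + 49*s^3 + 15*s^2 - 28*s - 22)/(24*s^4 + 20*s^3 - 28*s^2 - 32*s - 8)
Step 2 gives the overall T(s). Then T(0) = -22/(-8) = 11/4.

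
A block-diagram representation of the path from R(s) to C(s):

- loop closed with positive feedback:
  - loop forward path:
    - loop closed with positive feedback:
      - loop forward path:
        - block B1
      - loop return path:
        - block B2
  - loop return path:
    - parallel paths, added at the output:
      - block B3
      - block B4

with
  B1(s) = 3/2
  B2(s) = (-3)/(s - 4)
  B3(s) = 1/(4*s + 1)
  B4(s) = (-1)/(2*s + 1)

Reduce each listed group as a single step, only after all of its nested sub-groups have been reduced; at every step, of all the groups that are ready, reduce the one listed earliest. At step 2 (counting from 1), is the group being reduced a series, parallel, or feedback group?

Reducing step by step:

Step 1: reduce the feedback loop with forward B1 and return B2
Step 2: parallel reduction of B3, B4
Step 3: reduce the feedback loop with forward [B1/(1-B1*B2)] and return (B3+B4)
So the answer for step 2 is parallel.

Answer: parallel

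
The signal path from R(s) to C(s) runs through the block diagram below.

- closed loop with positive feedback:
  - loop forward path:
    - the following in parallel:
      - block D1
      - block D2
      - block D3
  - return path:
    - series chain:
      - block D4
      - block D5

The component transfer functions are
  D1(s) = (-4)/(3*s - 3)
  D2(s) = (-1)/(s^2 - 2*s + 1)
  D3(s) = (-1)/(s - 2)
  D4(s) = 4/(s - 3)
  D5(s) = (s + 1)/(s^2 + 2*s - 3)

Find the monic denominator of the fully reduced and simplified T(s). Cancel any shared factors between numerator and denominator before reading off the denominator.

The answer is s^6 - 5*s^5 + 142*s^3/3 - 269*s^2/3 + 149*s/3 - 34/3.

Reasoning:
[1] reduce the parallel group D1, D2, D3 gives (-7*s^2 + 15*s - 5)/(3*s^3 - 12*s^2 + 15*s - 6)
[2] multiply D4, D5 (series) gives (4*s + 4)/(s^3 - s^2 - 9*s + 9)
[3] feedback reduction of (D1+D2+D3), (D4*D5) gives (-7*s^5 + 22*s^4 + 43*s^3 - 193*s^2 + 180*s - 45)/(3*s^6 - 15*s^5 + 142*s^3 - 269*s^2 + 149*s - 34)
The result of step 3 is T(s) in lowest terms. Its denominator has leading coefficient 3; dividing the denominator through by 3 makes it monic.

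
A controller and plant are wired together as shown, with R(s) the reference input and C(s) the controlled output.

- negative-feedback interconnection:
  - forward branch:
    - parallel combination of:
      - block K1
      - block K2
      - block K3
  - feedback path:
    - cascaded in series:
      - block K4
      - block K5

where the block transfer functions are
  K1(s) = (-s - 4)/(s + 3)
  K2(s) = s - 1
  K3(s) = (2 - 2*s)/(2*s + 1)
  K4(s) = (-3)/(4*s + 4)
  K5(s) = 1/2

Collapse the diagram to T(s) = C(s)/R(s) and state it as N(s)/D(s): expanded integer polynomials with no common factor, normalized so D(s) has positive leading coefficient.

Reducing step by step:

(1) reduce the parallel group K1, K2, K3 = (2*s^3 + s^2 - 17*s - 1)/(2*s^2 + 7*s + 3)
(2) series reduction of K4, K5 = (-3)/(8*s + 8)
(3) apply the feedback formula to (K1+K2+K3), (K4*K5) - this is the overall T(s), already in the required normalized form

Answer: (16*s^4 + 24*s^3 - 128*s^2 - 144*s - 8)/(10*s^3 + 69*s^2 + 131*s + 27)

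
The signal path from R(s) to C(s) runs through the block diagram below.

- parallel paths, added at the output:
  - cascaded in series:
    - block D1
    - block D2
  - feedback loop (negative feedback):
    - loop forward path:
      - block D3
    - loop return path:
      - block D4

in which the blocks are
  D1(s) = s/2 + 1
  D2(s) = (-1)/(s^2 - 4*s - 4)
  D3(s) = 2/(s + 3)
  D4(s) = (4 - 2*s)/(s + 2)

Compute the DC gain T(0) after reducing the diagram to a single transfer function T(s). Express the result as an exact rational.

Reducing step by step:

Step 1 - series reduction of D1, D2 -> (-s - 2)/(2*s^2 - 8*s - 8)
Step 2 - reduce the feedback loop with forward D3 and return D4 -> (2*s + 4)/(s^2 + s + 14)
Step 3 - add (D1*D2), [D3/(1+D3*D4)] (parallel) -> (3*s^3 - 11*s^2 - 64*s - 60)/(2*s^4 - 6*s^3 + 12*s^2 - 120*s - 112)
Step 3 gives the overall T(s). Then T(0) = -60/(-112) = 15/28.

Answer: 15/28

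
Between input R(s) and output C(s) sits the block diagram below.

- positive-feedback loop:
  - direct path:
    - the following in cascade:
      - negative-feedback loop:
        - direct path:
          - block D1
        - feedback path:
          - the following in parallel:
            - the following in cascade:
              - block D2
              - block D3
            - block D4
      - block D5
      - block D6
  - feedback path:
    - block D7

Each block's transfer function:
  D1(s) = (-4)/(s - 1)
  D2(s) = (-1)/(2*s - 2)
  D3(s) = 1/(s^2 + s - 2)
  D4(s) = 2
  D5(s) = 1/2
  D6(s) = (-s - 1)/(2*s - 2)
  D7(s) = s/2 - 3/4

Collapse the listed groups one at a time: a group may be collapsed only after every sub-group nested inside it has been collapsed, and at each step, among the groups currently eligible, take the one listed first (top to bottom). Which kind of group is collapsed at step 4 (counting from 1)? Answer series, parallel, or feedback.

The answer is series.

Reasoning:
1. multiply D2, D3 (series)
2. sum the parallel branches (D2*D3), D4
3. collapse the loop (D1 forward, ((D2*D3)+D4) return)
4. series reduction of [D1/(1+D1*((D2*D3)+D4))], D5, D6
5. apply the feedback formula to ([D1/(1+D1*((D2*D3)+D4))]*D5*D6), D7
At step 4 the group reduced is series.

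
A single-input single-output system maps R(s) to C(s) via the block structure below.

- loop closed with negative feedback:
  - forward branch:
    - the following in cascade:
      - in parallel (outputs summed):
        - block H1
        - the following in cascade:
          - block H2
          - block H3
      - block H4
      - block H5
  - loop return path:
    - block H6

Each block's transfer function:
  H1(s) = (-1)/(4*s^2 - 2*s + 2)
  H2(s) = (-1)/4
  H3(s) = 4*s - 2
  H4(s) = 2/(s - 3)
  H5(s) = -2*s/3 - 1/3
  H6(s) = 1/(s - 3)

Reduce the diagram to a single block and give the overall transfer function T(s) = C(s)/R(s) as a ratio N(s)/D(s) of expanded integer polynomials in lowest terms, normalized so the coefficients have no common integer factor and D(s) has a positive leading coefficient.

Step 1 - cascade H2, H3, giving 1/2 - s
Step 2 - reduce the parallel group H1, (H2*H3), giving (-4*s^3 + 4*s^2 - 3*s)/(4*s^2 - 2*s + 2)
Step 3 - reduce the series chain (H1+(H2*H3)), H4, H5, giving (8*s^4 - 4*s^3 + 2*s^2 + 3*s)/(6*s^3 - 21*s^2 + 12*s - 9)
Step 4 - collapse the loop (((H1+(H2*H3))*H4*H5) forward, H6 return), giving the overall T(s)

Hence the answer: (8*s^5 - 28*s^4 + 14*s^3 - 3*s^2 - 9*s)/(14*s^4 - 43*s^3 + 77*s^2 - 42*s + 27)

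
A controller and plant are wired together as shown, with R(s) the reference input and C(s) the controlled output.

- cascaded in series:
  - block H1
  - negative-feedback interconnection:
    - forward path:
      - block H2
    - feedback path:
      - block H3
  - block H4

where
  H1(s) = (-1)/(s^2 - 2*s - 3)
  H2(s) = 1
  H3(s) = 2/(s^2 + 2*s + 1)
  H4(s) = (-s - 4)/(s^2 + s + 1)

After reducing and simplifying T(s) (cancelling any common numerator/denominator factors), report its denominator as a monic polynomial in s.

Answer: s^5 - 3*s^3 - 13*s^2 - 12*s - 9

Working:
1. close the feedback loop around H2, H3, giving (s^2 + 2*s + 1)/(s^2 + 2*s + 3)
2. cascade H1, [H2/(1+H2*H3)], H4, giving (s^2 + 5*s + 4)/(s^5 - 3*s^3 - 13*s^2 - 12*s - 9)
T(s) is the step-2 result (common factors already cancelled). Leading coefficient of the denominator: 1, so no rescaling is needed.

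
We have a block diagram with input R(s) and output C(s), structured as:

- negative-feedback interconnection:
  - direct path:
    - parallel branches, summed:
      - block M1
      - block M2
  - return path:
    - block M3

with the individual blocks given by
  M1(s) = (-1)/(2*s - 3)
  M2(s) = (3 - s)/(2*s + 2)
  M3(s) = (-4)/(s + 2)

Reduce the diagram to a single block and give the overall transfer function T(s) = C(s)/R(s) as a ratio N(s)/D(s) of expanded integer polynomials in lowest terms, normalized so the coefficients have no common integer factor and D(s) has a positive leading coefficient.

Step 1: reduce the parallel group M1, M2, giving (-2*s^2 + 7*s - 11)/(4*s^2 - 2*s - 6)
Step 2: close the feedback loop around (M1+M2), M3; the result is T(s) itself (integer coefficients, no common factor, positive leading denominator coefficient)

Final answer: (-2*s^3 + 3*s^2 + 3*s - 22)/(4*s^3 + 14*s^2 - 38*s + 32)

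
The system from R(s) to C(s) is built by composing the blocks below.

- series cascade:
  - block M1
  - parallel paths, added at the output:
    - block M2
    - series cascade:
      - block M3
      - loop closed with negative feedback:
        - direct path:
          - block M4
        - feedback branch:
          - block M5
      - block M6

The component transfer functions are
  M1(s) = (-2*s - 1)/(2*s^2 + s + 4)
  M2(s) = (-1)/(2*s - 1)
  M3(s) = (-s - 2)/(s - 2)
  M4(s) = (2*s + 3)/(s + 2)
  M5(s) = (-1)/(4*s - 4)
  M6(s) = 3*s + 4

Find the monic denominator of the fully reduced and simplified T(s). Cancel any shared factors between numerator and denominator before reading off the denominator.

(1) collapse the loop (M4 forward, M5 return); result (8*s^2 + 4*s - 12)/(4*s^2 + 2*s - 11)
(2) multiply M3, [M4/(1+M4*M5)], M6 (series); result (-24*s^4 - 92*s^3 - 68*s^2 + 88*s + 96)/(4*s^3 - 6*s^2 - 15*s + 22)
(3) sum the parallel branches M2, (M3*[M4/(1+M4*M5)]*M6); result (-48*s^5 - 160*s^4 - 48*s^3 + 250*s^2 + 119*s - 118)/(8*s^4 - 16*s^3 - 24*s^2 + 59*s - 22)
(4) cascade M1, (M2+(M3*[M4/(1+M4*M5)]*M6)); result (96*s^6 + 368*s^5 + 256*s^4 - 452*s^3 - 488*s^2 + 117*s + 118)/(16*s^6 - 24*s^5 - 32*s^4 + 30*s^3 - 81*s^2 + 214*s - 88)
That last expression is T(s), already simplified. Scaling its denominator by 1/16 (the reciprocal of the leading coefficient) yields the monic denominator.

Final answer: s^6 - 3*s^5/2 - 2*s^4 + 15*s^3/8 - 81*s^2/16 + 107*s/8 - 11/2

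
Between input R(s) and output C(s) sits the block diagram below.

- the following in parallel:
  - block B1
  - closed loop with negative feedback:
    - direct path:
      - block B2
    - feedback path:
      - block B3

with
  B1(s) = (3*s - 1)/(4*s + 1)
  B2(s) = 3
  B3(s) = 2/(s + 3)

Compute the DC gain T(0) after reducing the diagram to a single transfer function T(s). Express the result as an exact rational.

Step 1 - reduce the feedback loop with forward B2 and return B3, giving (3*s + 9)/(s + 9)
Step 2 - combine B1, [B2/(1+B2*B3)] in parallel, giving (15*s^2 + 65*s)/(4*s^2 + 37*s + 9)
DC gain: substitute s = 0 into T(s) from step 2: T(0) = 0/9 = 0.

Hence the answer: 0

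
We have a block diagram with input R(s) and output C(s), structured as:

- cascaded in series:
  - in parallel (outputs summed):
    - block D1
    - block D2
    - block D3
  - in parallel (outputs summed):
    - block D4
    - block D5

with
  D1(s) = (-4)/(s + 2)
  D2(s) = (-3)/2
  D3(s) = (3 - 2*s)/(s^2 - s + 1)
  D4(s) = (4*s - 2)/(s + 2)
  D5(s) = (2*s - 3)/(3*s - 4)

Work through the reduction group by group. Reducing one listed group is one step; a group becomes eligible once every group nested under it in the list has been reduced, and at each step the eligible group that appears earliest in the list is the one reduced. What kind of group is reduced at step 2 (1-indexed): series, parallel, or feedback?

The answer is parallel.

Reasoning:
Step 1. combine D1, D2, D3 in parallel
Step 2. parallel reduction of D4, D5
Step 3. series reduction of (D1+D2+D3), (D4+D5)
Step 2: parallel.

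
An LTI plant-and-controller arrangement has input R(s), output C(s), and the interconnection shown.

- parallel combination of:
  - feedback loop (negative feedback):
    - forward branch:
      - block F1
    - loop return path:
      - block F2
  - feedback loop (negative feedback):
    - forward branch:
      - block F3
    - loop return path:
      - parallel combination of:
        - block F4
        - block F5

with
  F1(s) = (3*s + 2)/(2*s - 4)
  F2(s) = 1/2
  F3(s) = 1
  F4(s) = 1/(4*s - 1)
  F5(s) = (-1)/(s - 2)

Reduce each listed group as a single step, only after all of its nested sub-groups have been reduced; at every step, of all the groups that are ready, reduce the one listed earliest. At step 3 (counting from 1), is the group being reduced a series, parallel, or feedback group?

The answer is feedback.

Reasoning:
Step 1 - apply the feedback formula to F1, F2
Step 2 - reduce the parallel group F4, F5
Step 3 - close the feedback loop around F3, (F4+F5)
Step 4 - sum the parallel branches [F1/(1+F1*F2)], [F3/(1+F3*(F4+F5))]
Step 3 collapses a feedback group.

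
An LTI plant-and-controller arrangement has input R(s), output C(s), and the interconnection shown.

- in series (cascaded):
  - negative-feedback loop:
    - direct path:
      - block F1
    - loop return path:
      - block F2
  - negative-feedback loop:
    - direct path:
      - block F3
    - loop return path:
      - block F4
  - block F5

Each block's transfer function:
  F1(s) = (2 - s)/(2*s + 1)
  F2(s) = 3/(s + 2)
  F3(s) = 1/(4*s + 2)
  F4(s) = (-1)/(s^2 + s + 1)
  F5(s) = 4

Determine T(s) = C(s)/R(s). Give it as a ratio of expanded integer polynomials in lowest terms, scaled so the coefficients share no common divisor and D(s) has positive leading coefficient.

Answer: (-2*s^4 - 2*s^3 + 6*s^2 + 8*s + 8)/(4*s^5 + 10*s^4 + 28*s^3 + 31*s^2 + 25*s + 4)

Working:
Step 1 - reduce the feedback loop with forward F1 and return F2 gives (4 - s^2)/(2*s^2 + 2*s + 8)
Step 2 - apply the feedback formula to F3, F4 gives (s^2 + s + 1)/(4*s^3 + 6*s^2 + 6*s + 1)
Step 3 - combine [F1/(1+F1*F2)], [F3/(1+F3*F4)], F5 in series: this yields T(s), and no further normalization is needed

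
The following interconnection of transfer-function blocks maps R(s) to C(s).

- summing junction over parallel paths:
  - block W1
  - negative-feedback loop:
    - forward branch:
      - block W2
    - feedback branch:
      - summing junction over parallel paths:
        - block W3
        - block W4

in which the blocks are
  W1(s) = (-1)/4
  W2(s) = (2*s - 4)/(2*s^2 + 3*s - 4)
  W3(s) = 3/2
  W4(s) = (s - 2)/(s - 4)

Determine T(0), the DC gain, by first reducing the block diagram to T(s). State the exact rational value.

Step 1: sum the parallel branches W3, W4, giving (5*s - 16)/(2*s - 8)
Step 2: reduce the feedback loop with forward W2 and return (W3+W4), giving (s^2 - 6*s + 8)/(s^3 - 21*s + 24)
Step 3: reduce the parallel group W1, [W2/(1+W2*(W3+W4))], giving (-s^3 + 4*s^2 - 3*s + 8)/(4*s^3 - 84*s + 96)
Evaluating the step-3 result (the overall T(s)) at s = 0 gives T(0) = 8/96 = 1/12.

Answer: 1/12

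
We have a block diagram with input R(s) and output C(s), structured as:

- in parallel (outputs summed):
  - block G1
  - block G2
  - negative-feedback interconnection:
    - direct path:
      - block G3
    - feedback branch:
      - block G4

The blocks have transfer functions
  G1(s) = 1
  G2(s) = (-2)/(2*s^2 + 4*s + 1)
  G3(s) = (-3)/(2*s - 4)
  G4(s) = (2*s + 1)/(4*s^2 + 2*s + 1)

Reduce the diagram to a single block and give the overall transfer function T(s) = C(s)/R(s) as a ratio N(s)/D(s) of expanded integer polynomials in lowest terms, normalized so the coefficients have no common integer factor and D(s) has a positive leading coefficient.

The answer is (16*s^5 - 16*s^4 - 140*s^3 - 92*s^2 - 34*s + 4)/(16*s^5 + 8*s^4 - 64*s^3 - 74*s^2 - 40*s - 7).

Reasoning:
[1] feedback reduction of G3, G4, giving (-12*s^2 - 6*s - 3)/(8*s^3 - 12*s^2 - 12*s - 7)
[2] combine G1, G2, [G3/(1+G3*G4)] in parallel - this is the overall T(s), already in the required normalized form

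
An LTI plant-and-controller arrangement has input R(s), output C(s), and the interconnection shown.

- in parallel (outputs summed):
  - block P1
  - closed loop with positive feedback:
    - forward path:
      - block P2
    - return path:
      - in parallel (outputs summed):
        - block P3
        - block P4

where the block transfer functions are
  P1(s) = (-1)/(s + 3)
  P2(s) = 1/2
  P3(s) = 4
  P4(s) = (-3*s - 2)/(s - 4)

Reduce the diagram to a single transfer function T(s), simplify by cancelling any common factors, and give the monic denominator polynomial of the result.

(1) reduce the parallel group P3, P4; result (s - 18)/(s - 4)
(2) reduce the feedback loop with forward P2 and return (P3+P4); result (s - 4)/(s + 10)
(3) sum the parallel branches P1, [P2/(1-P2*(P3+P4))]; result (s^2 - 2*s - 22)/(s^2 + 13*s + 30)
Step 3 gives the fully reduced T(s), with no common factor left to cancel. The denominator is already monic (leading coefficient 1).

Therefore the answer is s^2 + 13*s + 30.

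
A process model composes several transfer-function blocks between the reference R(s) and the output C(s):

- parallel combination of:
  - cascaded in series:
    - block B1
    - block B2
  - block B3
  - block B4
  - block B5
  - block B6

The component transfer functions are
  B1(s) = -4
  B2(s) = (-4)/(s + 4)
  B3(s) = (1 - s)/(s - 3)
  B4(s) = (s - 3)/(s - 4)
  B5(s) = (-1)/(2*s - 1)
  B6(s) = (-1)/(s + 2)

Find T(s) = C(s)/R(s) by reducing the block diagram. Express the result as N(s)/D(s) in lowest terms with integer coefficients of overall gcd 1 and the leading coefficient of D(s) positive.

Answer: (27*s^4 - 169*s^3 + 112*s^2 + 730*s - 472)/(2*s^5 - 3*s^4 - 43*s^3 + 54*s^2 + 176*s - 96)

Working:
Step 1: cascade B1, B2 -> 16/(s + 4)
Step 2: sum the parallel branches (B1*B2), B3, B4, B5, B6 - this is the overall T(s), already in the required normalized form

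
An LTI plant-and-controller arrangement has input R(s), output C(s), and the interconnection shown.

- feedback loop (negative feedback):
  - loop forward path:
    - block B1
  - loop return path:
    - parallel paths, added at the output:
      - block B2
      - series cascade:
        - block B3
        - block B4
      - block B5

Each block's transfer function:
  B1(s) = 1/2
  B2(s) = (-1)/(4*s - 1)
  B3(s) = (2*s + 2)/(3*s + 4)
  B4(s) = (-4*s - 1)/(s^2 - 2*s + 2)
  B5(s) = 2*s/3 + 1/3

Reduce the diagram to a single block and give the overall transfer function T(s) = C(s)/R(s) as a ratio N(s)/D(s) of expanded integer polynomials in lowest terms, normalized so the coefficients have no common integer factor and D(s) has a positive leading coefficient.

Reducing step by step:

1. combine B3, B4 in series: (-8*s^2 - 10*s - 2)/(3*s^3 - 2*s^2 - 2*s + 8)
2. parallel reduction of B2, (B3*B4), B5: (24*s^5 - 10*s^4 - 128*s^3 - 28*s^2 + 30*s - 26)/(36*s^4 - 33*s^3 - 18*s^2 + 102*s - 24)
3. apply the feedback formula to B1, (B2+(B3*B4)+B5), which is the overall transfer function T(s) = C(s)/R(s) in lowest terms

Answer: (36*s^4 - 33*s^3 - 18*s^2 + 102*s - 24)/(24*s^5 + 62*s^4 - 194*s^3 - 64*s^2 + 234*s - 74)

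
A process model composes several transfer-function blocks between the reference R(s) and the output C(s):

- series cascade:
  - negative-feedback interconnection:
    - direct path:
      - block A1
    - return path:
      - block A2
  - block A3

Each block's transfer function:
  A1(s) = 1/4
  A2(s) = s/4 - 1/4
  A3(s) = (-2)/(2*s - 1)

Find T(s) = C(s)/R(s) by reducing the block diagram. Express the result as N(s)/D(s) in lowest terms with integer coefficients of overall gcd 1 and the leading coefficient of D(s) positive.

Answer: (-8)/(2*s^2 + 29*s - 15)

Working:
1. close the feedback loop around A1, A2; result 4/(s + 15)
2. multiply [A1/(1+A1*A2)], A3 (series), giving the overall T(s)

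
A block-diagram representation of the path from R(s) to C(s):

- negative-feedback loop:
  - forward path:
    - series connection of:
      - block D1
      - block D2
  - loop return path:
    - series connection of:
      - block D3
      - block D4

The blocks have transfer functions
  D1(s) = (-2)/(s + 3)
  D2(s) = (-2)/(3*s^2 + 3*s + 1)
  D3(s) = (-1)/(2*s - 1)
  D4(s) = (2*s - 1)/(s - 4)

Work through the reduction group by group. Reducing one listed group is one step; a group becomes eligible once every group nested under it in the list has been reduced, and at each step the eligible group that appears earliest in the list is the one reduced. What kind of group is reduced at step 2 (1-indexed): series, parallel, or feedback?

Step 1: combine D1, D2 in series
Step 2: series reduction of D3, D4
Step 3: collapse the loop ((D1*D2) forward, (D3*D4) return)
Step 2 collapses a series group.

Final answer: series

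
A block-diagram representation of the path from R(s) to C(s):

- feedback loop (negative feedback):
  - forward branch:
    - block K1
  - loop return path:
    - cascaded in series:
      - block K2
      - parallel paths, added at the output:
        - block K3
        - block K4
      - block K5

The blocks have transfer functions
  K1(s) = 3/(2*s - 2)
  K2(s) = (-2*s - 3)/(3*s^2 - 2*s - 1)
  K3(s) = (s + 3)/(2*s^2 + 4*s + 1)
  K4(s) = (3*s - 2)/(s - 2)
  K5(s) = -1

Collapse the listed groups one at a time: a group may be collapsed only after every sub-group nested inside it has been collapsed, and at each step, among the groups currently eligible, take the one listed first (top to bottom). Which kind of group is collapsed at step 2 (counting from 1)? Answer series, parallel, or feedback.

Step 1: add K3, K4 (parallel)
Step 2: cascade K2, (K3+K4), K5
Step 3: collapse the loop (K1 forward, (K2*(K3+K4)*K5) return)
Step 2: series.

Final answer: series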